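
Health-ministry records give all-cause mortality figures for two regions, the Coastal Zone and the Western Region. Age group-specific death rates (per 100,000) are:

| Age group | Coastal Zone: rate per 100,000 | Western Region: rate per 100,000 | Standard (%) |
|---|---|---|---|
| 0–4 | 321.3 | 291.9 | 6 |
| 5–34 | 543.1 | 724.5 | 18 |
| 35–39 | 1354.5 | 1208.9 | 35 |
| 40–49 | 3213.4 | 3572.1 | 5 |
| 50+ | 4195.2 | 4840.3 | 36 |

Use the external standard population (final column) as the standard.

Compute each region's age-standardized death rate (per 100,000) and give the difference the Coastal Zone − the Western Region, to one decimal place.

-230.1

Standard weights: 0.06, 0.18, 0.35, 0.05, 0.36.
The Coastal Zone: 0.0600×321.3 + 0.1800×543.1 + 0.3500×1354.5 + 0.0500×3213.4 + 0.3600×4195.2 = 2262.0530 per 100,000.
The Western Region: 0.0600×291.9 + 0.1800×724.5 + 0.3500×1208.9 + 0.0500×3572.1 + 0.3600×4840.3 = 2492.1520 per 100,000.
Difference = 2262.0530 − 2492.1520 = -230.0990.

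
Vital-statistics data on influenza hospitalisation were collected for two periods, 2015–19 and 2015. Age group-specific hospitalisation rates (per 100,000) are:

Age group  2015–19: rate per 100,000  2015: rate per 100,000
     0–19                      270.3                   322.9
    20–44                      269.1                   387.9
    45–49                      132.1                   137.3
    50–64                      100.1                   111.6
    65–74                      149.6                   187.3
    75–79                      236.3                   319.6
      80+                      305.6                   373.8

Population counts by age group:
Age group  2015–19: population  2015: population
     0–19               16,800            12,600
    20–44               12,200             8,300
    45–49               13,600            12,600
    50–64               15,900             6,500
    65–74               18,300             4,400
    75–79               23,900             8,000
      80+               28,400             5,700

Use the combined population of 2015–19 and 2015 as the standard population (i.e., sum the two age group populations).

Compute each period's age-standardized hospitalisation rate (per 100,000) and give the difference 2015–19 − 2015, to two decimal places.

Combined standard total = 187,200; weights = 0.1571, 0.1095, 0.1400, 0.1197, 0.1213, 0.1704, 0.1822.
2015–19: 0.1571×270.3 + 0.1095×269.1 + 0.1400×132.1 + 0.1197×100.1 + 0.1213×149.6 + 0.1704×236.3 + 0.1822×305.6 = 216.4609 per 100,000.
2015: 0.1571×322.9 + 0.1095×387.9 + 0.1400×137.3 + 0.1197×111.6 + 0.1213×187.3 + 0.1704×319.6 + 0.1822×373.8 = 271.0248 per 100,000.
Difference = 216.4609 − 271.0248 = -54.5639.

-54.56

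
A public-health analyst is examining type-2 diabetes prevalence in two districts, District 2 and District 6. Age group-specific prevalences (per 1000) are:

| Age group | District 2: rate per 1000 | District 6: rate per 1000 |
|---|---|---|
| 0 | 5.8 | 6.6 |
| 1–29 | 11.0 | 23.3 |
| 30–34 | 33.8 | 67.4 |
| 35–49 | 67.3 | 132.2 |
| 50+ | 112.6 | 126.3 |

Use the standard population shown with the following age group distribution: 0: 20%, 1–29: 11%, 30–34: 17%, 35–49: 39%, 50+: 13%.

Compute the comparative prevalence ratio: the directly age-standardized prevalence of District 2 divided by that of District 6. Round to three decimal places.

0.588

Standard weights: 0.20, 0.11, 0.17, 0.39, 0.13.
District 2: 0.2000×5.8 + 0.1100×11.0 + 0.1700×33.8 + 0.3900×67.3 + 0.1300×112.6 = 49.0010 per 1000.
District 6: 0.2000×6.6 + 0.1100×23.3 + 0.1700×67.4 + 0.3900×132.2 + 0.1300×126.3 = 83.3180 per 1000.
Ratio = 49.0010 ÷ 83.3180 = 0.58812.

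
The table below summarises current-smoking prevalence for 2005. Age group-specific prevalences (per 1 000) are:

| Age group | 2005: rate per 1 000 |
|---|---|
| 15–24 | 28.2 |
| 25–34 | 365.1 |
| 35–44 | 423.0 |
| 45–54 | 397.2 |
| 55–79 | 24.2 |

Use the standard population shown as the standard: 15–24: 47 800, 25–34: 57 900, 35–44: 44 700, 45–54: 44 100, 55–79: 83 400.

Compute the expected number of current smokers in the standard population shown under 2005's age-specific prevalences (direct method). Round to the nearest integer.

60930

Expected current smokers = Σ (standard pop × age-specific rate ÷ 1 000)
= 47 800×28.2/1 000 + 57 900×365.1/1 000 + 44 700×423.0/1 000 + 44 100×397.2/1 000 + 83 400×24.2/1 000
= 1347.96 + 21139.29 + 18908.10 + 17516.52 + 2018.28 = 60930.15.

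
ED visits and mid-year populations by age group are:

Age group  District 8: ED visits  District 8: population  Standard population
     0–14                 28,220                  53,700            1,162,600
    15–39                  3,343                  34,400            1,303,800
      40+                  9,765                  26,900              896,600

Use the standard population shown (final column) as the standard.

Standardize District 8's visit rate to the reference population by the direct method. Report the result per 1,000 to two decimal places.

316.13

Age-specific rates per 1,000 for District 8: 525.512, 97.180, 363.011.
Standard total = 3,363,000; weights = 0.3457, 0.3877, 0.2666.
Standardized rate: 0.3457×525.512 + 0.3877×97.180 + 0.2666×363.011 = 316.1284 per 1,000.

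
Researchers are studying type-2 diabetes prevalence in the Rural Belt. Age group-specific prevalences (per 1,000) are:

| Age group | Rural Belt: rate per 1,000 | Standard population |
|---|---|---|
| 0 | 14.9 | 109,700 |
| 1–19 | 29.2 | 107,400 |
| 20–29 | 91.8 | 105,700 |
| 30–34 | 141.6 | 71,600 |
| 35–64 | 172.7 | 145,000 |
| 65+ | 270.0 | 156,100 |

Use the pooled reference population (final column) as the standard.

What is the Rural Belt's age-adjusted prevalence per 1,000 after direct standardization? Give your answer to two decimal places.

131.99

Standard total = 695,500; weights = 0.1577, 0.1544, 0.1520, 0.1029, 0.2085, 0.2244.
Standardized rate: 0.1577×14.9 + 0.1544×29.2 + 0.1520×91.8 + 0.1029×141.6 + 0.2085×172.7 + 0.2244×270.0 = 131.9927 per 1,000.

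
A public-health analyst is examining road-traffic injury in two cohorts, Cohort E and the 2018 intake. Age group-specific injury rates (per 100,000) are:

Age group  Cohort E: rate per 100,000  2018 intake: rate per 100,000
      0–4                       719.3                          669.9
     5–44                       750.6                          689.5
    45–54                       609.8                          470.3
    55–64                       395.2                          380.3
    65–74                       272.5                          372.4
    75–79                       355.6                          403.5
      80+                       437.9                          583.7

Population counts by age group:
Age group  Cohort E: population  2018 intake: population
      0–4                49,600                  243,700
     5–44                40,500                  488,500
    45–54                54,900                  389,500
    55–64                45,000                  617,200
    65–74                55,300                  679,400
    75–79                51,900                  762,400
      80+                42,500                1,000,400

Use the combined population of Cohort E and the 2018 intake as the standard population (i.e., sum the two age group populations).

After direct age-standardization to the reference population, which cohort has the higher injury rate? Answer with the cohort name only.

Combined standard total = 4,520,800; weights = 0.0649, 0.1170, 0.0983, 0.1465, 0.1625, 0.1801, 0.2307.
Cohort E: 0.0649×719.3 + 0.1170×750.6 + 0.0983×609.8 + 0.1465×395.2 + 0.1625×272.5 + 0.1801×355.6 + 0.2307×437.9 = 461.6863 per 100,000.
The 2018 intake: 0.0649×669.9 + 0.1170×689.5 + 0.0983×470.3 + 0.1465×380.3 + 0.1625×372.4 + 0.1801×403.5 + 0.2307×583.7 = 493.9339 per 100,000.
The crude rates (498.89 vs 493.30) would put Cohort E higher, but that reflects its age composition; once standardized to a common age structure, the 2018 intake has the higher underlying rate.

2018 intake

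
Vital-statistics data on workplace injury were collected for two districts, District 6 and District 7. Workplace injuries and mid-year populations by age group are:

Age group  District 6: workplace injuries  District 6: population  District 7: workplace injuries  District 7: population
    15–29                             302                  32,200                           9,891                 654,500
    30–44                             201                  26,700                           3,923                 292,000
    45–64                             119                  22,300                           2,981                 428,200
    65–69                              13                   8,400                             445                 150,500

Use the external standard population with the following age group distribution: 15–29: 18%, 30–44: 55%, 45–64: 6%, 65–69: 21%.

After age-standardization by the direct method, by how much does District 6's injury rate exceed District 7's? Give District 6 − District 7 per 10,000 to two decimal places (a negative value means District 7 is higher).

Age-specific rates per 10,000 for District 6: 93.79, 75.28, 53.36, 15.48.
For District 7: 151.12, 134.35, 69.62, 29.57.
Standard weights: 0.18, 0.55, 0.06, 0.21.
District 6: 0.1800×93.79 + 0.5500×75.28 + 0.0600×53.36 + 0.2100×15.48 = 64.7383 per 10,000.
District 7: 0.1800×151.12 + 0.5500×134.35 + 0.0600×69.62 + 0.2100×29.57 = 111.4806 per 10,000.
Difference = 64.7383 − 111.4806 = -46.7423.

-46.74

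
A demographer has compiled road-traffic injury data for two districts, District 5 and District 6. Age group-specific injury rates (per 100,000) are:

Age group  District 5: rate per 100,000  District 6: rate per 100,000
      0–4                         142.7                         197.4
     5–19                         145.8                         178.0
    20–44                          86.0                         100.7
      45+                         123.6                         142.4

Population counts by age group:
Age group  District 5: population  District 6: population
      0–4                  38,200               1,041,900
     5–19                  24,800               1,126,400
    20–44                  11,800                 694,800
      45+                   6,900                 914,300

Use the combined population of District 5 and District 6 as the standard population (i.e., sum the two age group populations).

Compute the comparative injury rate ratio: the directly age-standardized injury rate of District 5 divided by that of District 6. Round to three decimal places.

Combined standard total = 3,859,100; weights = 0.2799, 0.2983, 0.1831, 0.2387.
District 5: 0.2799×142.7 + 0.2983×145.8 + 0.1831×86.0 + 0.2387×123.6 = 128.6837 per 100,000.
District 6: 0.2799×197.4 + 0.2983×178.0 + 0.1831×100.7 + 0.2387×142.4 = 160.7781 per 100,000.
Ratio = 128.6837 ÷ 160.7781 = 0.80038.

0.800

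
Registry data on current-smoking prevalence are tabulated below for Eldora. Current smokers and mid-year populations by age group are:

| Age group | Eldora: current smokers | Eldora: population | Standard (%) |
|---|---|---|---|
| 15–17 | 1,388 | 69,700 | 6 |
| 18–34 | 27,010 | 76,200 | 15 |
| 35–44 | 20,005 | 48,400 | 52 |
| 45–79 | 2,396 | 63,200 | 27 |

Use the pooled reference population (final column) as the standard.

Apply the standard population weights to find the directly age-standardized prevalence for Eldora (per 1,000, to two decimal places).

279.53

Age-specific rates per 1,000 for Eldora: 19.914, 354.462, 413.326, 37.911.
Standard weights: 0.06, 0.15, 0.52, 0.27.
Standardized rate: 0.0600×19.914 + 0.1500×354.462 + 0.5200×413.326 + 0.2700×37.911 = 279.5300 per 1,000.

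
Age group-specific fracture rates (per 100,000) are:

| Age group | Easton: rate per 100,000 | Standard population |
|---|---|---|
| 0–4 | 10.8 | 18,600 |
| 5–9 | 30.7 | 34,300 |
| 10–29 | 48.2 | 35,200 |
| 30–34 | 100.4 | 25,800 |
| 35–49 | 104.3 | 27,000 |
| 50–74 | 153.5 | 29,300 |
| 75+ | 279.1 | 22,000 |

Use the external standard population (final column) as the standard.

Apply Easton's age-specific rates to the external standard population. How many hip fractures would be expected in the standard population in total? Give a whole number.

190

Expected hip fractures = Σ (standard pop × age-specific rate ÷ 100,000)
= 18,600×10.8/100,000 + 34,300×30.7/100,000 + 35,200×48.2/100,000 + 25,800×100.4/100,000 + 27,000×104.3/100,000 + 29,300×153.5/100,000 + 22,000×279.1/100,000
= 2.01 + 10.53 + 16.97 + 25.90 + 28.16 + 44.98 + 61.40 = 189.95.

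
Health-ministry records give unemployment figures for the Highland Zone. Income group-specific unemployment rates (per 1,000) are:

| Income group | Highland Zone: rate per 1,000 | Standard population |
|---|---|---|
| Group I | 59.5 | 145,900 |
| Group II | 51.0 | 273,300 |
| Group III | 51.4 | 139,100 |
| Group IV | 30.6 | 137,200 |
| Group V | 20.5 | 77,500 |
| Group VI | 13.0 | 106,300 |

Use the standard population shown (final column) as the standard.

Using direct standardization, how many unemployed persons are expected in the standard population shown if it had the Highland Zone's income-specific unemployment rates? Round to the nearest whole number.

Expected unemployed persons = Σ (standard pop × income-specific rate ÷ 1,000)
= 145,900×59.5/1,000 + 273,300×51.0/1,000 + 139,100×51.4/1,000 + 137,200×30.6/1,000 + 77,500×20.5/1,000 + 106,300×13.0/1,000
= 8681.05 + 13938.30 + 7149.74 + 4198.32 + 1588.75 + 1381.90 = 36938.06.

36938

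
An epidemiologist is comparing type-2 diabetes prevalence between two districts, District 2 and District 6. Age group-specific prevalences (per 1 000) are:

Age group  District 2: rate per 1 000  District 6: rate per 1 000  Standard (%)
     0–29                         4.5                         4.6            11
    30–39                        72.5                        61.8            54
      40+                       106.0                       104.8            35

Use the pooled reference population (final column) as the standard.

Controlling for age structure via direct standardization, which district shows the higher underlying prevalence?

District 2

Standard weights: 0.11, 0.54, 0.35.
District 2: 0.1100×4.5 + 0.5400×72.5 + 0.3500×106.0 = 76.7450 per 1 000.
District 6: 0.1100×4.6 + 0.5400×61.8 + 0.3500×104.8 = 70.5580 per 1 000.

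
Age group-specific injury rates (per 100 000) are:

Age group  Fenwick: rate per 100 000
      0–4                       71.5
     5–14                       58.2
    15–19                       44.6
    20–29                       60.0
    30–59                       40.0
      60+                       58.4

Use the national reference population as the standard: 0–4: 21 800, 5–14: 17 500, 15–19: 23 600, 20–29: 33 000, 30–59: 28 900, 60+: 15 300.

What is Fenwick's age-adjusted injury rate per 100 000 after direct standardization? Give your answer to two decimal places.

54.67

Standard total = 140 100; weights = 0.1556, 0.1249, 0.1685, 0.2355, 0.2063, 0.1092.
Standardized rate: 0.1556×71.5 + 0.1249×58.2 + 0.1685×44.6 + 0.2355×60.0 + 0.2063×40.0 + 0.1092×58.4 = 54.6701 per 100 000.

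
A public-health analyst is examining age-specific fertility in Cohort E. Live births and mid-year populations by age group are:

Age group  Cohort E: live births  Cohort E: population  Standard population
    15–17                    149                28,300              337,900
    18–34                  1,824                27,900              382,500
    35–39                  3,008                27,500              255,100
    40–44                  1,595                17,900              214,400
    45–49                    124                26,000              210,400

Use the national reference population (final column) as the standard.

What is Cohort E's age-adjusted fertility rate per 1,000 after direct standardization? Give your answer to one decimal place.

Age-specific rates per 1,000 for Cohort E: 5.265, 65.376, 109.382, 89.106, 4.769.
Standard total = 1,400,300; weights = 0.2413, 0.2732, 0.1822, 0.1531, 0.1503.
Standardized rate: 0.2413×5.265 + 0.2732×65.376 + 0.1822×109.382 + 0.1531×89.106 + 0.1503×4.769 = 53.4147 per 1,000.

53.4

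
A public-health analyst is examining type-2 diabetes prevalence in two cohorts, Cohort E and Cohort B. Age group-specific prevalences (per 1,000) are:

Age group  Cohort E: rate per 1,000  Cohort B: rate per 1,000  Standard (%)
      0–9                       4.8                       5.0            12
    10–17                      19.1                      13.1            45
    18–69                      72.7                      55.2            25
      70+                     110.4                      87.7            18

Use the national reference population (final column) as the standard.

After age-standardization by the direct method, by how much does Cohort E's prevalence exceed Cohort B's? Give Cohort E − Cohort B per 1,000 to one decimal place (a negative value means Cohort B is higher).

11.1

Standard weights: 0.12, 0.45, 0.25, 0.18.
Cohort E: 0.1200×4.8 + 0.4500×19.1 + 0.2500×72.7 + 0.1800×110.4 = 47.2180 per 1,000.
Cohort B: 0.1200×5.0 + 0.4500×13.1 + 0.2500×55.2 + 0.1800×87.7 = 36.0810 per 1,000.
Difference = 47.2180 − 36.0810 = 11.1370.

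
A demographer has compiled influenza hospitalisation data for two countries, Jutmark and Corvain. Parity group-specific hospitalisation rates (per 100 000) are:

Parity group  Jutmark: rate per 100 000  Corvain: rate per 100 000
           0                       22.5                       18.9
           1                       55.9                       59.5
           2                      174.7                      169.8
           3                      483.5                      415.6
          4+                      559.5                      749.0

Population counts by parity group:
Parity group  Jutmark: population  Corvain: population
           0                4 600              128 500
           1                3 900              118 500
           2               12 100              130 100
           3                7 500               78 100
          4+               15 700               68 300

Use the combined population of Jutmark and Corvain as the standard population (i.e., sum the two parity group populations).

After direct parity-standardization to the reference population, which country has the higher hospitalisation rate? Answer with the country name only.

Combined standard total = 567 300; weights = 0.2346, 0.2158, 0.2507, 0.1509, 0.1481.
Jutmark: 0.2346×22.5 + 0.2158×55.9 + 0.2507×174.7 + 0.1509×483.5 + 0.1481×559.5 = 216.9308 per 100 000.
Corvain: 0.2346×18.9 + 0.2158×59.5 + 0.2507×169.8 + 0.1509×415.6 + 0.1481×749.0 = 233.4485 per 100 000.
The crude rates (338.94 vs 220.03) would put Jutmark higher, but that reflects its parity composition; once standardized to a common parity structure, Corvain has the higher underlying rate.

Corvain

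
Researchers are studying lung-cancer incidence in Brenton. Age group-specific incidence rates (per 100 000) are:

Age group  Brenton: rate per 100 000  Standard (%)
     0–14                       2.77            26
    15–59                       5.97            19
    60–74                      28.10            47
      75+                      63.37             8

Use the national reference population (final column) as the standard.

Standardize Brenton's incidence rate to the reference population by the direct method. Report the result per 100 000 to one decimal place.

20.1

Standard weights: 0.26, 0.19, 0.47, 0.08.
Standardized rate: 0.2600×2.77 + 0.1900×5.97 + 0.4700×28.10 + 0.0800×63.37 = 20.1311 per 100 000.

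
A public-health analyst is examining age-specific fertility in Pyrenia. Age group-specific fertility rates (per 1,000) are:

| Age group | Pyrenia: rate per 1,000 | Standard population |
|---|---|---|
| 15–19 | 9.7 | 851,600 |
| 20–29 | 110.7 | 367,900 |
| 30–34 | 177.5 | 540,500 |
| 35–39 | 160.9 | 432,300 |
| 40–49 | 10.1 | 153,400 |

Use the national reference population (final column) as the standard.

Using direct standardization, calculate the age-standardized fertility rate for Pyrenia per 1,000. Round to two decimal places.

Standard total = 2,345,700; weights = 0.3630, 0.1568, 0.2304, 0.1843, 0.0654.
Standardized rate: 0.3630×9.7 + 0.1568×110.7 + 0.2304×177.5 + 0.1843×160.9 + 0.0654×10.1 = 92.0971 per 1,000.

92.10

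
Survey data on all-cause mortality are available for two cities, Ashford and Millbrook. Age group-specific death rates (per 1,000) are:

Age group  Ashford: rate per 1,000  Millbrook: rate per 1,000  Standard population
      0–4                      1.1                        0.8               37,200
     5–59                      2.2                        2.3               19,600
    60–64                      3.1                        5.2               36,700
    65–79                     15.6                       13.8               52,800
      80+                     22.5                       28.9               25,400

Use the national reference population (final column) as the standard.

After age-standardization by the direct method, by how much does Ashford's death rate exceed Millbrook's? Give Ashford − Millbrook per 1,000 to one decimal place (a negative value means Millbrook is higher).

Standard total = 171,700; weights = 0.2167, 0.1142, 0.2137, 0.3075, 0.1479.
Ashford: 0.2167×1.1 + 0.1142×2.2 + 0.2137×3.1 + 0.3075×15.6 + 0.1479×22.5 = 9.2778 per 1,000.
Millbrook: 0.2167×0.8 + 0.1142×2.3 + 0.2137×5.2 + 0.3075×13.8 + 0.1479×28.9 = 10.0663 per 1,000.
Difference = 9.2778 − 10.0663 = -0.7885.

-0.8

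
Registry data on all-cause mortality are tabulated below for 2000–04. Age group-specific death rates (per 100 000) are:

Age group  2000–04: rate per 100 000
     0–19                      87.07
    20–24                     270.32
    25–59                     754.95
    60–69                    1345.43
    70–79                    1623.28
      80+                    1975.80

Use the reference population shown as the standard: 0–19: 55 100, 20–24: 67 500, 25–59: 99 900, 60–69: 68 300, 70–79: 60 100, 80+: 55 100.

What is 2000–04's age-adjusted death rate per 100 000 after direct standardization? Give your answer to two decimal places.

977.30

Standard total = 406 000; weights = 0.1357, 0.1663, 0.2461, 0.1682, 0.1480, 0.1357.
Standardized rate: 0.1357×87.07 + 0.1663×270.32 + 0.2461×754.95 + 0.1682×1345.43 + 0.1480×1623.28 + 0.1357×1975.80 = 977.2962 per 100 000.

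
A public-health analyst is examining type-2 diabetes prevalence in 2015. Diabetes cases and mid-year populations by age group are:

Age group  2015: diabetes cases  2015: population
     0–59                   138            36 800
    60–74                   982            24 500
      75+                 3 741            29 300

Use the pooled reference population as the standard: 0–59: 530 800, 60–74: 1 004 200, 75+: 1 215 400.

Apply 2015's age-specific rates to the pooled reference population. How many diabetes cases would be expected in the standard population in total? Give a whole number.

Age-specific rates per 1 000 for 2015: 3.750, 40.082, 127.679.
Expected diabetes cases = Σ (standard pop × age-specific rate ÷ 1 000)
= 530 800×3.750/1 000 + 1 004 200×40.082/1 000 + 1 215 400×127.679/1 000
= 1990.50 + 40249.98 + 155181.28 = 197421.75.

197422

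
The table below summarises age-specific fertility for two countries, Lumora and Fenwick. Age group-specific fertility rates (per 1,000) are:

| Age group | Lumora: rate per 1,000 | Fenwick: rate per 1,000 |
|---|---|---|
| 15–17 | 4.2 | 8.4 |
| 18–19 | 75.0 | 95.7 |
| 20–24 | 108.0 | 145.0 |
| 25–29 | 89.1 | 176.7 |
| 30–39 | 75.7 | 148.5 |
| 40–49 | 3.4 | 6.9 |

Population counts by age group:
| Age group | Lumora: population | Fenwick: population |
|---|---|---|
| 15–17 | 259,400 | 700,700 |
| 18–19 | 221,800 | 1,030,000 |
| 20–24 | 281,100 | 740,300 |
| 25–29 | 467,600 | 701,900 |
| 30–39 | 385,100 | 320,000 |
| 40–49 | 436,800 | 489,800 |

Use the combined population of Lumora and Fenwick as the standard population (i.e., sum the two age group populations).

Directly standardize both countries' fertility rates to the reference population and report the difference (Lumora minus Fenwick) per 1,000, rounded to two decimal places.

Combined standard total = 6,034,500; weights = 0.1591, 0.2074, 0.1693, 0.1938, 0.1168, 0.1536.
Lumora: 0.1591×4.2 + 0.2074×75.0 + 0.1693×108.0 + 0.1938×89.1 + 0.1168×75.7 + 0.1536×3.4 = 61.1414 per 1,000.
Fenwick: 0.1591×8.4 + 0.2074×95.7 + 0.1693×145.0 + 0.1938×176.7 + 0.1168×148.5 + 0.1536×6.9 = 98.3870 per 1,000.
Difference = 61.1414 − 98.3870 = -37.2457.

-37.25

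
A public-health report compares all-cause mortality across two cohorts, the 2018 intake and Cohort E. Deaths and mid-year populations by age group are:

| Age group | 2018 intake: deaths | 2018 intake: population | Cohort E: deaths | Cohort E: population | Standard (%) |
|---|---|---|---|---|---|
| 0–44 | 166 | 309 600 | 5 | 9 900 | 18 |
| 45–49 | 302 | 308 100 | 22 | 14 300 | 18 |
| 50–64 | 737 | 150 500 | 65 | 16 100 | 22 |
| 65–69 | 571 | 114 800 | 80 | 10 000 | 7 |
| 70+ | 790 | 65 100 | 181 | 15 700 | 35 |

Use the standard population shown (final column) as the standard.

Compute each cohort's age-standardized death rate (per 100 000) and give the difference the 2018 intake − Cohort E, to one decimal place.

9.5

Age-specific rates per 100 000 for the 2018 intake: 53.62, 98.02, 489.70, 497.39, 1213.52.
For Cohort E: 50.51, 153.85, 403.73, 800.00, 1152.87.
Standard weights: 0.18, 0.18, 0.22, 0.07, 0.35.
The 2018 intake: 0.1800×53.62 + 0.1800×98.02 + 0.2200×489.70 + 0.0700×497.39 + 0.3500×1213.52 = 594.5773 per 100 000.
Cohort E: 0.1800×50.51 + 0.1800×153.85 + 0.2200×403.73 + 0.0700×800.00 + 0.3500×1152.87 = 585.1063 per 100 000.
Difference = 594.5773 − 585.1063 = 9.4710.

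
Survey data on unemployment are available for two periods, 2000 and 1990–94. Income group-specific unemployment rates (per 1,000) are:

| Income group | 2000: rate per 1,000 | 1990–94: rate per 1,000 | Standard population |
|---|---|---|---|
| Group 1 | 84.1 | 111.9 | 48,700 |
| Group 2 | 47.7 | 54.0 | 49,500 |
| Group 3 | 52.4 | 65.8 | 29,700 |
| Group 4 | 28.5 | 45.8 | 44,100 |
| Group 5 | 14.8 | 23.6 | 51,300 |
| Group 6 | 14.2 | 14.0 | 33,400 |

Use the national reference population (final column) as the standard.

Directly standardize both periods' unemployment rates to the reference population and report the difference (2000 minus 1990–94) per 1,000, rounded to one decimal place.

Standard total = 256,700; weights = 0.1897, 0.1928, 0.1157, 0.1718, 0.1998, 0.1301.
2000: 0.1897×84.1 + 0.1928×47.7 + 0.1157×52.4 + 0.1718×28.5 + 0.1998×14.8 + 0.1301×14.2 = 40.9173 per 1,000.
1990–94: 0.1897×111.9 + 0.1928×54.0 + 0.1157×65.8 + 0.1718×45.8 + 0.1998×23.6 + 0.1301×14.0 = 53.6613 per 1,000.
Difference = 40.9173 − 53.6613 = -12.7440.

-12.7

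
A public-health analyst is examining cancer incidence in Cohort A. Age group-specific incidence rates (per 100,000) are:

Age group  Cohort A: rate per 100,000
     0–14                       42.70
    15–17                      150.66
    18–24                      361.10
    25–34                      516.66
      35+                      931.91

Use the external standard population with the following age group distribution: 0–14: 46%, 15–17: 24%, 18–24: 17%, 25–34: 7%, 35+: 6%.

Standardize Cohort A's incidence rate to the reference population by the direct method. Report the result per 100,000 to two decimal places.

209.27

Standard weights: 0.46, 0.24, 0.17, 0.07, 0.06.
Standardized rate: 0.4600×42.70 + 0.2400×150.66 + 0.1700×361.10 + 0.0700×516.66 + 0.0600×931.91 = 209.2682 per 100,000.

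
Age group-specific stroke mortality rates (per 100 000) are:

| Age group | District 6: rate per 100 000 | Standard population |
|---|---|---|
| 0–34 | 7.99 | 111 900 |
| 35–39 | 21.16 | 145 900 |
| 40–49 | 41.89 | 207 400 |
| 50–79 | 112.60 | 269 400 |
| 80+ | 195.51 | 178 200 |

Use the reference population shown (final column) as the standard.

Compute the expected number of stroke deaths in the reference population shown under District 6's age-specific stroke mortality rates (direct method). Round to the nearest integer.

Expected stroke deaths = Σ (standard pop × age-specific rate ÷ 100 000)
= 111 900×7.99/100 000 + 145 900×21.16/100 000 + 207 400×41.89/100 000 + 269 400×112.60/100 000 + 178 200×195.51/100 000
= 8.94 + 30.87 + 86.88 + 303.34 + 348.40 = 778.44.

778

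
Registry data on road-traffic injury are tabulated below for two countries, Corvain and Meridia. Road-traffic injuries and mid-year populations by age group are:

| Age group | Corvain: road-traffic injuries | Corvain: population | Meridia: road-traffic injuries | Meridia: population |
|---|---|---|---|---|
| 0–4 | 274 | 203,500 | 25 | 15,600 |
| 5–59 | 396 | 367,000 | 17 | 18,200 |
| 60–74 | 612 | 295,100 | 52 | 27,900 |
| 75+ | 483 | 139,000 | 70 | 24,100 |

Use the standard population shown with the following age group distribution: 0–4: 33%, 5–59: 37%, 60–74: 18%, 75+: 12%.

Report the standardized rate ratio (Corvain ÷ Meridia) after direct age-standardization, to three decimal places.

1.048

Age-specific rates per 100,000 for Corvain: 134.64, 107.90, 207.39, 347.48.
For Meridia: 160.26, 93.41, 186.38, 290.46.
Standard weights: 0.33, 0.37, 0.18, 0.12.
Corvain: 0.3300×134.64 + 0.3700×107.90 + 0.1800×207.39 + 0.1200×347.48 = 163.3837 per 100,000.
Meridia: 0.3300×160.26 + 0.3700×93.41 + 0.1800×186.38 + 0.1200×290.46 = 155.8482 per 100,000.
Ratio = 163.3837 ÷ 155.8482 = 1.04835.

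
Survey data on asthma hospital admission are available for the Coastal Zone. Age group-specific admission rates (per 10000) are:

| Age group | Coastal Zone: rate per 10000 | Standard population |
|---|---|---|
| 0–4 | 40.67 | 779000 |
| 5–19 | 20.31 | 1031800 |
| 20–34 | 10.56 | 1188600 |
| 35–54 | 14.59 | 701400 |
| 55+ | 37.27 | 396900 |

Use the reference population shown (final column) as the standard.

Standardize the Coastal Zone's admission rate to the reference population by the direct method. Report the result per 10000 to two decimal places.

Standard total = 4097700; weights = 0.1901, 0.2518, 0.2901, 0.1712, 0.0969.
Standardized rate: 0.1901×40.67 + 0.2518×20.31 + 0.2901×10.56 + 0.1712×14.59 + 0.0969×37.27 = 22.0161 per 10000.

22.02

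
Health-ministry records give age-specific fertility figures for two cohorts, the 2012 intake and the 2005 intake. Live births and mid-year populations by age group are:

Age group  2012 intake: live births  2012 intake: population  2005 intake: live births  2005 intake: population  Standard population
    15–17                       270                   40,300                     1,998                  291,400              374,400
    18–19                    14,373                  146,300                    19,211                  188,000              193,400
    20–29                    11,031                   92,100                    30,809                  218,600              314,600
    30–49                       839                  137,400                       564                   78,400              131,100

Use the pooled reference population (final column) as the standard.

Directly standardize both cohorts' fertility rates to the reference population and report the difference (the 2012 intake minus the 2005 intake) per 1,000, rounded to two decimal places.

-7.52

Age-specific rates per 1,000 for the 2012 intake: 6.700, 98.243, 119.772, 6.106.
For the 2005 intake: 6.857, 102.186, 140.938, 7.194.
Standard total = 1,013,500; weights = 0.3694, 0.1908, 0.3104, 0.1294.
The 2012 intake: 0.3694×6.700 + 0.1908×98.243 + 0.3104×119.772 + 0.1294×6.106 = 59.1904 per 1,000.
The 2005 intake: 0.3694×6.857 + 0.1908×102.186 + 0.3104×140.938 + 0.1294×7.194 = 66.7114 per 1,000.
Difference = 59.1904 − 66.7114 = -7.5211.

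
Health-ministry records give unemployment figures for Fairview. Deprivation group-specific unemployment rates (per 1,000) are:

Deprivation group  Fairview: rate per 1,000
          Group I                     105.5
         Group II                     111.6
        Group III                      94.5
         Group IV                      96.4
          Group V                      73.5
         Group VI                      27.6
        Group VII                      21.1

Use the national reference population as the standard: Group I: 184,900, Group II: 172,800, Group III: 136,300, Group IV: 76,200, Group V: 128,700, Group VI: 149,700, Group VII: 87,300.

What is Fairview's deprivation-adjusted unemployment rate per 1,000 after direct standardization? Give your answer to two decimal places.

79.55

Standard total = 935,900; weights = 0.1976, 0.1846, 0.1456, 0.0814, 0.1375, 0.1600, 0.0933.
Standardized rate: 0.1976×105.5 + 0.1846×111.6 + 0.1456×94.5 + 0.0814×96.4 + 0.1375×73.5 + 0.1600×27.6 + 0.0933×21.1 = 79.5498 per 1,000.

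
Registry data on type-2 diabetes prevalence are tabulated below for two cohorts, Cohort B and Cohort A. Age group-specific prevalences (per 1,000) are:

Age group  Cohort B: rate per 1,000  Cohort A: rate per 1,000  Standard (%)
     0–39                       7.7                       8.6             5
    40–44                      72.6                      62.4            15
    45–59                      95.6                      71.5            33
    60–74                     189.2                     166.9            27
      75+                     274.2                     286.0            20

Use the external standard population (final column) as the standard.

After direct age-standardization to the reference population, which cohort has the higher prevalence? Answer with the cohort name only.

Standard weights: 0.05, 0.15, 0.33, 0.27, 0.20.
Cohort B: 0.0500×7.7 + 0.1500×72.6 + 0.3300×95.6 + 0.2700×189.2 + 0.2000×274.2 = 148.7470 per 1,000.
Cohort A: 0.0500×8.6 + 0.1500×62.4 + 0.3300×71.5 + 0.2700×166.9 + 0.2000×286.0 = 135.6480 per 1,000.

Cohort B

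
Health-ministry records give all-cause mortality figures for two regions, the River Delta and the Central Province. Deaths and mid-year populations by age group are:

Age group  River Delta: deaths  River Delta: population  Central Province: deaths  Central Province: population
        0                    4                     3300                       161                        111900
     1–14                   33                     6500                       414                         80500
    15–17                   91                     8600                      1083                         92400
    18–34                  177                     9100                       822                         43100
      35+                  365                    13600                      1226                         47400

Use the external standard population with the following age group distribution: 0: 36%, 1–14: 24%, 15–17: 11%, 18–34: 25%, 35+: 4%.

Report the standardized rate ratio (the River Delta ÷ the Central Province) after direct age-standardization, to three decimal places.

0.990

Age-specific rates per 100000 for the River Delta: 121.21, 507.69, 1058.14, 1945.05, 2683.82.
For the Central Province: 143.88, 514.29, 1172.08, 1907.19, 2586.50.
Standard weights: 0.36, 0.24, 0.11, 0.25, 0.04.
The River Delta: 0.3600×121.21 + 0.2400×507.69 + 0.1100×1058.14 + 0.2500×1945.05 + 0.0400×2683.82 = 875.4945 per 100000.
The Central Province: 0.3600×143.88 + 0.2400×514.29 + 0.1100×1172.08 + 0.2500×1907.19 + 0.0400×2586.50 = 884.4114 per 100000.
Ratio = 875.4945 ÷ 884.4114 = 0.98992.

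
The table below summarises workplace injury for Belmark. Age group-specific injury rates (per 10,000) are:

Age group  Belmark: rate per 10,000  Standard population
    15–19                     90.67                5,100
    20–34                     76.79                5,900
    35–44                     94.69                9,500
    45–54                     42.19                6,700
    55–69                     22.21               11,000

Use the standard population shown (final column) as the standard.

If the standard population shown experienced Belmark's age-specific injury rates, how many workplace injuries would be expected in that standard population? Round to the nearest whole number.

234

Expected workplace injuries = Σ (standard pop × age-specific rate ÷ 10,000)
= 5,100×90.67/10,000 + 5,900×76.79/10,000 + 9,500×94.69/10,000 + 6,700×42.19/10,000 + 11,000×22.21/10,000
= 46.24 + 45.31 + 89.96 + 28.27 + 24.43 = 234.20.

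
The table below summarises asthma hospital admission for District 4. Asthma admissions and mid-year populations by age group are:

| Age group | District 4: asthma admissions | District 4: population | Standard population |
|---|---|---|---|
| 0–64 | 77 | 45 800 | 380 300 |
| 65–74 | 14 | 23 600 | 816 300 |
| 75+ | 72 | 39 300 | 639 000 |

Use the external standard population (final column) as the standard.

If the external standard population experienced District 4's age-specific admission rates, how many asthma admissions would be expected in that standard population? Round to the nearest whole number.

Age-specific rates per 10 000 for District 4: 16.81, 5.93, 18.32.
Expected asthma admissions = Σ (standard pop × age-specific rate ÷ 10 000)
= 380 300×16.81/10 000 + 816 300×5.93/10 000 + 639 000×18.32/10 000
= 639.37 + 484.25 + 1170.69 = 2294.30.

2294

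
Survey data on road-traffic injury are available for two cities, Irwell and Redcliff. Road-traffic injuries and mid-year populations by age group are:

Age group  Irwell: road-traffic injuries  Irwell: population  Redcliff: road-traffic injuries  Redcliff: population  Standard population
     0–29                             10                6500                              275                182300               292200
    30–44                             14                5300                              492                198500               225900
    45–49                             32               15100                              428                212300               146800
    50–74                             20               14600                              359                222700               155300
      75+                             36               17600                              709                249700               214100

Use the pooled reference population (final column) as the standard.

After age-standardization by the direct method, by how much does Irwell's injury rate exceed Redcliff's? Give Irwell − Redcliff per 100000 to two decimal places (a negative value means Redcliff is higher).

-14.20

Age-specific rates per 100000 for Irwell: 153.85, 264.15, 211.92, 136.99, 204.55.
For Redcliff: 150.85, 247.86, 201.60, 161.20, 283.94.
Standard total = 1034300; weights = 0.2825, 0.2184, 0.1419, 0.1501, 0.2070.
Irwell: 0.2825×153.85 + 0.2184×264.15 + 0.1419×211.92 + 0.1501×136.99 + 0.2070×204.55 = 194.1435 per 100000.
Redcliff: 0.2825×150.85 + 0.2184×247.86 + 0.1419×201.60 + 0.1501×161.20 + 0.2070×283.94 = 208.3452 per 100000.
Difference = 194.1435 − 208.3452 = -14.2017.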